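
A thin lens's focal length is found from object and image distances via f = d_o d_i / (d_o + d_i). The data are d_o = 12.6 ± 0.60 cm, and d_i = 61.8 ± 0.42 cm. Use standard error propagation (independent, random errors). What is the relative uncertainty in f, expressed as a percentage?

3.96%

∂f/∂d_o = (d_i/(d_o+d_i))² = 0.690;  ∂f/∂d_i = (d_o/(d_o+d_i))² = 0.0287
δf = √((∂f/∂d_o · δd_o)² + (∂f/∂d_i · δd_i)²) = √(0.171 + 0.000145) = 0.414 cm
f = 10.5 cm, so δf/f = 0.414/10.5 = 0.0396.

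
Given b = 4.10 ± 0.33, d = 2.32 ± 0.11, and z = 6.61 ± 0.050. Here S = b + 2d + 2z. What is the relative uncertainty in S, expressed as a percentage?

1.86%

For a sum/difference, combine absolute errors in quadrature:
  (δb)² = 0.109;  (2·δd)² = 0.0484;  (2·δz)² = 0.0100
δS = √(0.167) = 0.409
S = 22.0, so δS/S = 0.409/22.0 = 0.0186.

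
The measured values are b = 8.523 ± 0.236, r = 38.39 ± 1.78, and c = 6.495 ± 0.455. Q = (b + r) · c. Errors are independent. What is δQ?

24.3

Let u = b + r = 46.91. δu = √(δb² + δr²) = √(0.0557 + 3.17) = 1.80, so δu/u = 0.0383.
Q is then a monomial in u, c:
δQ/Q = √((δu/u)² + (1·δc/c)²) = √(0.00146 + 0.00491) = 0.0798
Q = 304.7, so δQ = 0.0798 × 304.7 = 24.3.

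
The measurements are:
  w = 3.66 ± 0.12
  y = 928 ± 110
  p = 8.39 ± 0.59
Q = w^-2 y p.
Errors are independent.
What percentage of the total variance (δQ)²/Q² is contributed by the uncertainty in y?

60.3%

(δQ/Q)² = (-2·δw/w)² + (1·δy/y)² + (1·δp/p)²
  w term: (-2×0.0328)² = 0.00430
  y term: (1×0.119)² = 0.0141
  p term: (1×0.0703)² = 0.00495
Total = 0.0233. Share from y = 0.0141/0.0233 = 0.603.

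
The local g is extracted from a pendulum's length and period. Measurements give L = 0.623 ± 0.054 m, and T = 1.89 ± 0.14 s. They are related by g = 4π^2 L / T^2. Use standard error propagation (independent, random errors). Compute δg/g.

0.172

Since g is a product/quotient, work with relative uncertainties:
  (1·δL/L)² = (1×0.0867)² = 0.00751;  (-2·δT/T)² = (-2×0.0741)² = 0.0219
δg/g = √(0.0295) = 0.172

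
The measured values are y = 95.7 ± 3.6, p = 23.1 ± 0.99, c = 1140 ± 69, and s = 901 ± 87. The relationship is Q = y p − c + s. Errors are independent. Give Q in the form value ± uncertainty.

1970 ± 168

Let w = y·p = 2210. δw/w = √((1·δy/y)² + (1·δp/p)²) = √(0.00142 + 0.00184) = 0.0570, so δw = 126.
Q = w − c + s: δQ = √(δw² + δc² + δs²) = √(15900 + 4760 + 7570) = 168
Q = 1970.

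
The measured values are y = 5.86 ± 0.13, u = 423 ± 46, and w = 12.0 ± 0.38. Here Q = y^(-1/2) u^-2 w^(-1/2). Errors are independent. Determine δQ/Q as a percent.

Relative error in a monomial: (δQ/Q)² = Σ (nᵢ · δxᵢ/xᵢ)².
  (−½·δy/y)² = (-0.5×0.0222)² = 0.000123;  (-2·δu/u)² = (-2×0.109)² = 0.0473;  (−½·δw/w)² = (-0.5×0.0317)² = 0.000251
δQ/Q = √(0.0477) = 0.218

21.8%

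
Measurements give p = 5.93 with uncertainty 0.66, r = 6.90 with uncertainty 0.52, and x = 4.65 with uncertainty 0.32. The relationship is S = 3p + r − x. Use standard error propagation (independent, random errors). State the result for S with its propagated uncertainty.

20.0 ± 2.07

Each term contributes (cᵢ δxᵢ)² to (δS)²:
  (3·δp)² = 3.92;  (δr)² = 0.270;  (δx)² = 0.102
δS = √(4.29) = 2.07
S = 20.0.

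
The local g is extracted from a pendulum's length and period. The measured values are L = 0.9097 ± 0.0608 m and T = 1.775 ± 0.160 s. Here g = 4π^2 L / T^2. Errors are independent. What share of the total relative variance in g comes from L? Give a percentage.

12.1%

(δg/g)² = (1·δL/L)² + (-2·δT/T)²
  L term: (1×0.0668)² = 0.00447
  T term: (-2×0.0901)² = 0.0325
Total = 0.0370. Share from L = 0.00447/0.0370 = 0.121.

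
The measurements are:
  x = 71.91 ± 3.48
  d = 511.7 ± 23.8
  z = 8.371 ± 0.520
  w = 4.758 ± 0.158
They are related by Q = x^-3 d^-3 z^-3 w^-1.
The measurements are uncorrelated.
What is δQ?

For a monomial Q ∝ x^-3, d^-3, z^-3, w^-1, fractional errors add in quadrature:
  (-3·δx/x)² = (-3×0.0484)² = 0.0211;  (-3·δd/d)² = (-3×0.0465)² = 0.0195;  (-3·δz/z)² = (-3×0.0621)² = 0.0347;  (-1·δw/w)² = (-1×0.0332)² = 0.00110
δQ/Q = √(0.0764) = 0.276
Q = 7.192e-18, so δQ = 0.276 × 7.192e-18 = 1.99e-18.

1.99e-18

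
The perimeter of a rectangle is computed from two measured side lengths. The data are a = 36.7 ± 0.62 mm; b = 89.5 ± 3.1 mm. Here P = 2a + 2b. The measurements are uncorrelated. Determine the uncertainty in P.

Sums and differences: (δP)² = Σ (cᵢ δxᵢ)².
  (2·δa)² = 1.54;  (2·δb)² = 38.4
δP = √(40.0) = 6.32 mm

6.32 mm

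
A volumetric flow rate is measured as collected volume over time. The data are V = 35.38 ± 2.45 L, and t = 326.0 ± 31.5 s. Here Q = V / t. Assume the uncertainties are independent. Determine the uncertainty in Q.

0.0129 L/s

For a monomial Q ∝ V, t^-1, fractional errors add in quadrature:
  (1·δV/V)² = (1×0.0692)² = 0.00480;  (-1·δt/t)² = (-1×0.0966)² = 0.00934
δQ/Q = √(0.0141) = 0.119
Q = 0.1085 L/s, so δQ = 0.119 × 0.1085 = 0.0129 L/s.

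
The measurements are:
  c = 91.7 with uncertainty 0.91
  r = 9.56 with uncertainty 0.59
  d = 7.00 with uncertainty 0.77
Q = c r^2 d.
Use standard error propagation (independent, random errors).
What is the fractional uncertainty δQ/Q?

0.166

Q is a product of powers, so relative uncertainties combine in quadrature:
  (1·δc/c)² = (1×0.00992)² = 9.85e-05;  (2·δr/r)² = (2×0.0617)² = 0.0152;  (1·δd/d)² = (1×0.110)² = 0.0121
δQ/Q = √(0.0274) = 0.166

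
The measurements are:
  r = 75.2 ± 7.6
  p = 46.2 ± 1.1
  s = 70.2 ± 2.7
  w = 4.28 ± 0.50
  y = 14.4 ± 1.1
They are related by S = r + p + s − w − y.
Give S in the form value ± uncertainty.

S is a linear combination, so absolute uncertainties add in quadrature:
  (δr)² = 57.8;  (δp)² = 1.21;  (δs)² = 7.29;  (δw)² = 0.250;  (δy)² = 1.21
δS = √(67.7) = 8.23
S = 173.

173 ± 8.23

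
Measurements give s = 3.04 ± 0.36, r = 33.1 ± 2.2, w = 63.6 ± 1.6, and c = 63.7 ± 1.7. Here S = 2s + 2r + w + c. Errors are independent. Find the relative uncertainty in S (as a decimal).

Sums and differences: (δS)² = Σ (cᵢ δxᵢ)².
  (2·δs)² = 0.518;  (2·δr)² = 19.4;  (δw)² = 2.56;  (δc)² = 2.89
δS = √(25.3) = 5.03
S = 200, so δS/S = 5.03/200 = 0.0252.

0.0252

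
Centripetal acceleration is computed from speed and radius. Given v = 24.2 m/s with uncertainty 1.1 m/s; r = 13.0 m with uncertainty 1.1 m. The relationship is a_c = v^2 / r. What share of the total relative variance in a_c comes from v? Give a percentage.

53.6%

(δa_c/a_c)² = (2·δv/v)² + (-1·δr/r)²
  v term: (2×0.0455)² = 0.00826
  r term: (-1×0.0846)² = 0.00716
Total = 0.0154. Share from v = 0.00826/0.0154 = 0.536.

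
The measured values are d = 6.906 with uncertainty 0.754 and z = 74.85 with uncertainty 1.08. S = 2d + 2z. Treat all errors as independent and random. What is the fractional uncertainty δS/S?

0.0161

Absolute uncertainties add in quadrature for a linear combination:
  (2·δd)² = 2.27;  (2·δz)² = 4.67
δS = √(6.94) = 2.63
S = 163.5, so δS/S = 2.63/163.5 = 0.0161.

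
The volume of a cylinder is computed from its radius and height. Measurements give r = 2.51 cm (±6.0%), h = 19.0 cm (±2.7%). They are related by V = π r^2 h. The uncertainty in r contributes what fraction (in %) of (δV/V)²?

(δV/V)² = (2·δr/r)² + (1·δh/h)²
  r term: (2×0.0600)² = 0.0144
  h term: (1×0.0270)² = 0.000729
Total = 0.0151. Share from r = 0.0144/0.0151 = 0.952.

95.2%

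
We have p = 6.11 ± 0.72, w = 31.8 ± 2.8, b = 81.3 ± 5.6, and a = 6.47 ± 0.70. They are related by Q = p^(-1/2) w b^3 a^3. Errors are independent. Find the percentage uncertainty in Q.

For a monomial Q ∝ p^(-1/2), w, b^3, a^3, fractional errors add in quadrature:
  (−½·δp/p)² = (-0.5×0.118)² = 0.00347;  (1·δw/w)² = (1×0.0881)² = 0.00775;  (3·δb/b)² = (3×0.0689)² = 0.0427;  (3·δa/a)² = (3×0.108)² = 0.105
δQ/Q = √(0.159) = 0.399

39.9%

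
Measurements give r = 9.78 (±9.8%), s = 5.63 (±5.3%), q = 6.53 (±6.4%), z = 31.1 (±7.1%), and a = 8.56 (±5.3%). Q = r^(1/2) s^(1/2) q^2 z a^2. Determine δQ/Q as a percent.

Products/powers → add relative errors in quadrature, weighted by exponent:
  (½·δr/r)² = (0.5×0.0980)² = 0.00240;  (½·δs/s)² = (0.5×0.0530)² = 0.000702;  (2·δq/q)² = (2×0.0640)² = 0.0164;  (1·δz/z)² = (1×0.0710)² = 0.00504;  (2·δa/a)² = (2×0.0530)² = 0.0112
δQ/Q = √(0.0358) = 0.189

18.9%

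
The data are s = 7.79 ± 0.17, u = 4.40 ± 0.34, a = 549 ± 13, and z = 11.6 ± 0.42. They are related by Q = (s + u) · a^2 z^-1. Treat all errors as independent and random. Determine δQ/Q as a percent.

6.73%

Let w = s + u = 12.2. δw = √(δs² + δu²) = √(0.0289 + 0.116) = 0.380, so δw/w = 0.0312.
Q is then a monomial in w, a, z:
δQ/Q = √((δw/w)² + (2·δa/a)² + (-1·δz/z)²) = √(0.000972 + 0.00224 + 0.00131) = 0.0673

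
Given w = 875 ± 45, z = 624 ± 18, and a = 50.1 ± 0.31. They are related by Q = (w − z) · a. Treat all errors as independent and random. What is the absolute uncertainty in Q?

Let u = w − z = 251. δu = √(δw² + δz²) = √(2020 + 324) = 48.5, so δu/u = 0.193.
Q is then a monomial in u, a:
δQ/Q = √((δu/u)² + (1·δa/a)²) = √(0.0373 + 3.83e-05) = 0.193
Q = 12600, so δQ = 0.193 × 12600 = 2430.

2430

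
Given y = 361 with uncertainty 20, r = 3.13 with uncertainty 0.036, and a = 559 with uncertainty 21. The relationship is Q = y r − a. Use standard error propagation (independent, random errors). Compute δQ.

Let p = y·r = 1130. δp/p = √((1·δy/y)² + (1·δr/r)²) = √(0.00307 + 0.000132) = 0.0566, so δp = 63.9.
Q = p − a: δQ = √(δp² + δa²) = √(4090 + 441) = 67.3

67.3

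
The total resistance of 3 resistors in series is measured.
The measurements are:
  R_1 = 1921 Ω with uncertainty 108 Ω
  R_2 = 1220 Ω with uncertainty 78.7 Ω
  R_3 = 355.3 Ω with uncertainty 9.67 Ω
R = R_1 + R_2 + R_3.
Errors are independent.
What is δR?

134 Ω

Each term contributes (cᵢ δxᵢ)² to (δR)²:
  (δR_1)² = 11700;  (δR_2)² = 6190;  (δR_3)² = 93.5
δR = √(18000) = 134 Ω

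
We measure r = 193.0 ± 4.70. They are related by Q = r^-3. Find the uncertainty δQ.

Since Q is a product/quotient, work with relative uncertainties:
  (-3·δr/r)² = (-3×0.0244)² = 0.00534
δQ/Q = √(0.00534) = 0.0731
Q = 1.391e-07, so δQ = 0.0731 × 1.391e-07 = 1.02e-08.

1.02e-08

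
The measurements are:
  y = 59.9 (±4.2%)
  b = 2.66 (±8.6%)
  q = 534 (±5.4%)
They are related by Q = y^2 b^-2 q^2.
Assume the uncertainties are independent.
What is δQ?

For a monomial Q ∝ y^2, b^-2, q^2, fractional errors add in quadrature:
  (2·δy/y)² = (2×0.0420)² = 0.00706;  (-2·δb/b)² = (-2×0.0860)² = 0.0296;  (2·δq/q)² = (2×0.0540)² = 0.0117
δQ/Q = √(0.0483) = 0.220
Q = 1.45e+08, so δQ = 0.220 × 1.45e+08 = 3.18e+07.

3.18e+07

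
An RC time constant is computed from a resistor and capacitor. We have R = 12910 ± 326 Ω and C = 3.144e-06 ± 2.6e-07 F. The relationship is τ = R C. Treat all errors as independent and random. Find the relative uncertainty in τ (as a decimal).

0.0865

τ is a product of powers, so relative uncertainties combine in quadrature:
  (1·δR/R)² = (1×0.0253)² = 0.000638;  (1·δC/C)² = (1×0.0827)² = 0.00684
δτ/τ = √(0.00748) = 0.0865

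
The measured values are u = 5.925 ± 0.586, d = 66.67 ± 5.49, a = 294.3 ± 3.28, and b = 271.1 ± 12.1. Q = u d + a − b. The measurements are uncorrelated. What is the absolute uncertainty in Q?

Let p = u·d = 395.0. δp/p = √((1·δu/u)² + (1·δd/d)²) = √(0.00978 + 0.00678) = 0.129, so δp = 50.8.
Q = p + a − b: δQ = √(δp² + δa² + δb²) = √(2580 + 10.8 + 146) = 52.4

52.4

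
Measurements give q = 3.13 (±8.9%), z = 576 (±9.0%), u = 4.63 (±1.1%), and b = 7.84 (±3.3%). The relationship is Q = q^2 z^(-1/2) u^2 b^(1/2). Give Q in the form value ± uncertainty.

Each factor contributes (exponent × relative error)² to (δQ/Q)²:
  (2·δq/q)² = (2×0.0890)² = 0.0317;  (−½·δz/z)² = (-0.5×0.0900)² = 0.00202;  (2·δu/u)² = (2×0.0110)² = 0.000484;  (½·δb/b)² = (0.5×0.0330)² = 0.000272
δQ/Q = √(0.0345) = 0.186
Q = 24.5, so δQ = 0.186 × 24.5 = 4.55.

24.5 ± 4.55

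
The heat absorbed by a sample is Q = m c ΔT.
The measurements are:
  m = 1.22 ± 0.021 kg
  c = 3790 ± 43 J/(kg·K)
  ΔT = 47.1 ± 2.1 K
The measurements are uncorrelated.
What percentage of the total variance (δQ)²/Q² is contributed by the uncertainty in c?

5.33%

(δQ/Q)² = (1·δm/m)² + (1·δc/c)² + (1·δΔT/ΔT)²
  m term: (1×0.0172)² = 0.000296
  c term: (1×0.0113)² = 0.000129
  ΔT term: (1×0.0446)² = 0.00199
Total = 0.00241. Share from c = 0.000129/0.00241 = 0.0533.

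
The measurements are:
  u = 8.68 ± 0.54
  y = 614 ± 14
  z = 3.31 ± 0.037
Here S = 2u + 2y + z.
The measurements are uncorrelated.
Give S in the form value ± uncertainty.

1250 ± 28.0

Sums and differences: (δS)² = Σ (cᵢ δxᵢ)².
  (2·δu)² = 1.17;  (2·δy)² = 784;  (δz)² = 0.00137
δS = √(785) = 28.0
S = 1250.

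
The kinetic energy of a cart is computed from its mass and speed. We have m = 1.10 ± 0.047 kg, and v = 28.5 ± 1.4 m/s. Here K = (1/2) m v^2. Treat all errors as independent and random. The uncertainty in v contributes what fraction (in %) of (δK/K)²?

(δK/K)² = (1·δm/m)² + (2·δv/v)²
  m term: (1×0.0427)² = 0.00183
  v term: (2×0.0491)² = 0.00965
Total = 0.0115. Share from v = 0.00965/0.0115 = 0.841.

84.1%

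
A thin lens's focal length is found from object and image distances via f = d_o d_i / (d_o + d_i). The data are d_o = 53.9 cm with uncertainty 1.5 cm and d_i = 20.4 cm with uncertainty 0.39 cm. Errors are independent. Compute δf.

∂f/∂d_o = (d_i/(d_o+d_i))² = 0.0754;  ∂f/∂d_i = (d_o/(d_o+d_i))² = 0.526
δf = √((∂f/∂d_o · δd_o)² + (∂f/∂d_i · δd_i)²) = √(0.0128 + 0.0421) = 0.234 cm

0.234 cm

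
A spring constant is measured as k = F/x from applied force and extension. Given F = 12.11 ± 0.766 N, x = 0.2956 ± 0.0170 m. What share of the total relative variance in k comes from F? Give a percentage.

(δk/k)² = (1·δF/F)² + (-1·δx/x)²
  F term: (1×0.0633)² = 0.00400
  x term: (-1×0.0575)² = 0.00331
Total = 0.00731. Share from F = 0.00400/0.00731 = 0.547.

54.7%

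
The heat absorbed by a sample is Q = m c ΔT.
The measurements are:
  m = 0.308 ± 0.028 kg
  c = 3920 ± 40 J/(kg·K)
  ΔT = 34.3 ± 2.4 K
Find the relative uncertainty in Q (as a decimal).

0.115

Products/powers → add relative errors in quadrature, weighted by exponent:
  (1·δm/m)² = (1×0.0909)² = 0.00826;  (1·δc/c)² = (1×0.0102)² = 0.000104;  (1·δΔT/ΔT)² = (1×0.0700)² = 0.00490
δQ/Q = √(0.0133) = 0.115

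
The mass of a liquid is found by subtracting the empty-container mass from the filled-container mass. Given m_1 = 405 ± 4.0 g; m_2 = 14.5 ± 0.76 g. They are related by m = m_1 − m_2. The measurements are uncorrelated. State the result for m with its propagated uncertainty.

Sums and differences: (δm)² = Σ (cᵢ δxᵢ)².
  (δm_1)² = 16.0;  (δm_2)² = 0.578
δm = √(16.6) = 4.07 g
m = 390 g.

390 ± 4.07 g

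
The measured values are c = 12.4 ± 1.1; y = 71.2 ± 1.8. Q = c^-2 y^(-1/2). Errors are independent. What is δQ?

0.000137

Q is a product of powers, so relative uncertainties combine in quadrature:
  (-2·δc/c)² = (-2×0.0887)² = 0.0315;  (−½·δy/y)² = (-0.5×0.0253)² = 0.000160
δQ/Q = √(0.0316) = 0.178
Q = 0.000771, so δQ = 0.178 × 0.000771 = 0.000137.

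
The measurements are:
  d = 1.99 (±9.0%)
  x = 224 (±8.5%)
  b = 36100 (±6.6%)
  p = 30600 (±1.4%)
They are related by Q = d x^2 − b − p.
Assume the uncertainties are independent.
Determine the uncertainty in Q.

Let w = d·x^2 = 99900. δw/w = √((1·δd/d)² + (2·δx/x)²) = √(0.00810 + 0.0289) = 0.192, so δw = 19200.
Q = w − b − p: δQ = √(δw² + δb² + δp²) = √(3.69e+08 + 5.68e+06 + 1.84e+05) = 19400

19400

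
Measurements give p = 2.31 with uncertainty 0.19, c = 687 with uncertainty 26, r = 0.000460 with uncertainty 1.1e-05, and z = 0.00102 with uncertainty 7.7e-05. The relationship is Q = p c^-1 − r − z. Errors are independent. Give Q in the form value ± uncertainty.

0.00188 ± 0.000314

Let w = p·c^-1 = 0.00336. δw/w = √((1·δp/p)² + (-1·δc/c)²) = √(0.00677 + 0.00143) = 0.0905, so δw = 0.000304.
Q = w − r − z: δQ = √(δw² + δr² + δz²) = √(9.27e-08 + 1.21e-10 + 5.93e-09) = 0.000314
Q = 0.00188.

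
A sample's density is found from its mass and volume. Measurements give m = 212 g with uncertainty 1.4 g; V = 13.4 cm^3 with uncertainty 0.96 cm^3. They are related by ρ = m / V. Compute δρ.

1.14 g/cm^3

ρ is a product of powers, so relative uncertainties combine in quadrature:
  (1·δm/m)² = (1×0.00660)² = 4.36e-05;  (-1·δV/V)² = (-1×0.0716)² = 0.00513
δρ/ρ = √(0.00518) = 0.0719
ρ = 15.8 g/cm^3, so δρ = 0.0719 × 15.8 = 1.14 g/cm^3.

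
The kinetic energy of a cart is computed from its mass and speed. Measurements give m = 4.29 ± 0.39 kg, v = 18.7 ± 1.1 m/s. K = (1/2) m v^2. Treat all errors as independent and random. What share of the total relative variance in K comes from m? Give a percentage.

(δK/K)² = (1·δm/m)² + (2·δv/v)²
  m term: (1×0.0909)² = 0.00826
  v term: (2×0.0588)² = 0.0138
Total = 0.0221. Share from m = 0.00826/0.0221 = 0.374.

37.4%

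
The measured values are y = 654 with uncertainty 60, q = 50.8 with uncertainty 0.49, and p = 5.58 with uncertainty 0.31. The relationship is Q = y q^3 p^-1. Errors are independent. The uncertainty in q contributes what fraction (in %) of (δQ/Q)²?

6.79%

(δQ/Q)² = (1·δy/y)² + (3·δq/q)² + (-1·δp/p)²
  y term: (1×0.0917)² = 0.00842
  q term: (3×0.00965)² = 0.000837
  p term: (-1×0.0556)² = 0.00309
Total = 0.0123. Share from q = 0.000837/0.0123 = 0.0679.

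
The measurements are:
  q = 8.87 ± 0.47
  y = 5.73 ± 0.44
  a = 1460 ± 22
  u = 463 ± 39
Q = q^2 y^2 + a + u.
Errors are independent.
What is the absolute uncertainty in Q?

484

Let p = q^2·y^2 = 2580. δp/p = √((2·δq/q)² + (2·δy/y)²) = √(0.0112 + 0.0236) = 0.187, so δp = 482.
Q = p + a + u: δQ = √(δp² + δa² + δu²) = √(2.32e+05 + 484 + 1520) = 484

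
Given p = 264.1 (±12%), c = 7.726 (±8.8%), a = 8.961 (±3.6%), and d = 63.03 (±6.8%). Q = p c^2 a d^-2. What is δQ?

9.08

Relative error in a monomial: (δQ/Q)² = Σ (nᵢ · δxᵢ/xᵢ)².
  (1·δp/p)² = (1×0.120)² = 0.0144;  (2·δc/c)² = (2×0.0880)² = 0.0310;  (1·δa/a)² = (1×0.0360)² = 0.00130;  (-2·δd/d)² = (-2×0.0680)² = 0.0185
δQ/Q = √(0.0652) = 0.255
Q = 35.56, so δQ = 0.255 × 35.56 = 9.08.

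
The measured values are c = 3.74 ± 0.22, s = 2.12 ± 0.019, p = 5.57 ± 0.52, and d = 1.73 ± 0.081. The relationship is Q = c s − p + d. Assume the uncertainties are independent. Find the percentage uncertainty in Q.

17.3%

Let w = c·s = 7.93. δw/w = √((1·δc/c)² + (1·δs/s)²) = √(0.00346 + 8.03e-05) = 0.0595, so δw = 0.472.
Q = w − p + d: δQ = √(δw² + δp² + δd²) = √(0.223 + 0.270 + 0.00656) = 0.707
Q = 4.09, so δQ/Q = 0.707/4.09 = 0.173.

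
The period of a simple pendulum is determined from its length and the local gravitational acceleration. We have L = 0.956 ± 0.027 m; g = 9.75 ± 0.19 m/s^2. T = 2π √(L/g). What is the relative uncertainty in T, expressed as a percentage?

Each factor contributes (exponent × relative error)² to (δT/T)²:
  (½·δL/L)² = (0.5×0.0282)² = 0.000199;  (−½·δg/g)² = (-0.5×0.0195)² = 9.49e-05
δT/T = √(0.000294) = 0.0172

1.72%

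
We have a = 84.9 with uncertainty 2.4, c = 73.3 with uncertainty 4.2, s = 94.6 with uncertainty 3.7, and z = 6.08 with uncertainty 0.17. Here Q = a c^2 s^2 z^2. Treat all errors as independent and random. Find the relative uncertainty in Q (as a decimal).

Each factor contributes (exponent × relative error)² to (δQ/Q)²:
  (1·δa/a)² = (1×0.0283)² = 0.000799;  (2·δc/c)² = (2×0.0573)² = 0.0131;  (2·δs/s)² = (2×0.0391)² = 0.00612;  (2·δz/z)² = (2×0.0280)² = 0.00313
δQ/Q = √(0.0232) = 0.152

0.152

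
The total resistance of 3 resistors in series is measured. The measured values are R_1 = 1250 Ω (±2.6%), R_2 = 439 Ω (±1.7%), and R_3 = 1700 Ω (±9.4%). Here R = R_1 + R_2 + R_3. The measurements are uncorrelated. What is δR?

163 Ω

Each term contributes (cᵢ δxᵢ)² to (δR)²:
  (δR_1)² = 1060;  (δR_2)² = 55.7;  (δR_3)² = 25500
δR = √(26600) = 163 Ω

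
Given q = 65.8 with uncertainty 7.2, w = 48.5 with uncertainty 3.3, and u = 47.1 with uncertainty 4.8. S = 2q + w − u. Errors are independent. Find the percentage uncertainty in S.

Sums and differences: (δS)² = Σ (cᵢ δxᵢ)².
  (2·δq)² = 207;  (δw)² = 10.9;  (δu)² = 23.0
δS = √(241) = 15.5
S = 133, so δS/S = 15.5/133 = 0.117.

11.7%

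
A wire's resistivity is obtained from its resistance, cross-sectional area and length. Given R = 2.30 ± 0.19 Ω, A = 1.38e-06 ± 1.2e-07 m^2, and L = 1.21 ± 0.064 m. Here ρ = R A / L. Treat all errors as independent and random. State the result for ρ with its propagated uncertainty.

(2.62 ± 0.344) × 10^-6 Ω·m

ρ is a product of powers, so relative uncertainties combine in quadrature:
  (1·δR/R)² = (1×0.0826)² = 0.00682;  (1·δA/A)² = (1×0.0870)² = 0.00756;  (-1·δL/L)² = (-1×0.0529)² = 0.00280
δρ/ρ = √(0.0172) = 0.131
ρ = 2.62e-06 Ω·m, so δρ = 0.131 × 2.62e-06 = 3.44e-07 Ω·m.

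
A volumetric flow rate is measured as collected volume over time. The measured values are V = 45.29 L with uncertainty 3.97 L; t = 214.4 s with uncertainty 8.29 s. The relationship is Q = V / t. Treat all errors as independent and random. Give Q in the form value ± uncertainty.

0.2112 ± 0.0202 L/s

Relative error in a monomial: (δQ/Q)² = Σ (nᵢ · δxᵢ/xᵢ)².
  (1·δV/V)² = (1×0.0877)² = 0.00768;  (-1·δt/t)² = (-1×0.0387)² = 0.00150
δQ/Q = √(0.00918) = 0.0958
Q = 0.2112 L/s, so δQ = 0.0958 × 0.2112 = 0.0202 L/s.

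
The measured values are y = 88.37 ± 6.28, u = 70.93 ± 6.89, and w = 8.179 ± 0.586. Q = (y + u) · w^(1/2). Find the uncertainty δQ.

Let h = y + u = 159.3. δh = √(δy² + δu²) = √(39.4 + 47.5) = 9.32, so δh/h = 0.0585.
Q is then a monomial in h, w:
δQ/Q = √((δh/h)² + (½·δw/w)²) = √(0.00342 + 0.00128) = 0.0686
Q = 455.6, so δQ = 0.0686 × 455.6 = 31.3.

31.3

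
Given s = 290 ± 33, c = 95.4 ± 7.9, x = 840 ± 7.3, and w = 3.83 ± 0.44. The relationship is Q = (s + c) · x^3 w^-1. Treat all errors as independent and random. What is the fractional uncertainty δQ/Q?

Let u = s + c = 385. δu = √(δs² + δc²) = √(1090 + 62.4) = 33.9, so δu/u = 0.0880.
Q is then a monomial in u, x, w:
δQ/Q = √((δu/u)² + (3·δx/x)² + (-1·δw/w)²) = √(0.00775 + 0.000680 + 0.0132) = 0.147

0.147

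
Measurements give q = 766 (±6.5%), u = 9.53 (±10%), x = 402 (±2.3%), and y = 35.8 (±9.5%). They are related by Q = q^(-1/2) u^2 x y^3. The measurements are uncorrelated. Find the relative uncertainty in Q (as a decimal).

Each factor contributes (exponent × relative error)² to (δQ/Q)²:
  (−½·δq/q)² = (-0.5×0.0650)² = 0.00106;  (2·δu/u)² = (2×0.100)² = 0.0400;  (1·δx/x)² = (1×0.0230)² = 0.000529;  (3·δy/y)² = (3×0.0950)² = 0.0812
δQ/Q = √(0.123) = 0.350

0.350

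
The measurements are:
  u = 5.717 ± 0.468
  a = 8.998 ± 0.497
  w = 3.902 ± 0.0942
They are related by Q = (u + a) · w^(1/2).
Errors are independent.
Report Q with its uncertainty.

Let h = u + a = 14.71. δh = √(δu² + δa²) = √(0.219 + 0.247) = 0.683, so δh/h = 0.0464.
Q is then a monomial in h, w:
δQ/Q = √((δh/h)² + (½·δw/w)²) = √(0.00215 + 0.000146) = 0.0479
Q = 29.07, so δQ = 0.0479 × 29.07 = 1.39.

29.07 ± 1.39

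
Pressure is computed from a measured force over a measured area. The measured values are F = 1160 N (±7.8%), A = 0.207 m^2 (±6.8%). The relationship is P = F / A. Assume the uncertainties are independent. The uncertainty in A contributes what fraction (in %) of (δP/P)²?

43.2%

(δP/P)² = (1·δF/F)² + (-1·δA/A)²
  F term: (1×0.0780)² = 0.00608
  A term: (-1×0.0680)² = 0.00462
Total = 0.0107. Share from A = 0.00462/0.0107 = 0.432.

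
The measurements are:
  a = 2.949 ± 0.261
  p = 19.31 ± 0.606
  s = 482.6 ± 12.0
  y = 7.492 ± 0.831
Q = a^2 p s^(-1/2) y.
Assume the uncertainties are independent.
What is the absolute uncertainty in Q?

For a monomial Q ∝ a^2, p, s^(-1/2), y, fractional errors add in quadrature:
  (2·δa/a)² = (2×0.0885)² = 0.0313;  (1·δp/p)² = (1×0.0314)² = 0.000985;  (−½·δs/s)² = (-0.5×0.0249)² = 0.000155;  (1·δy/y)² = (1×0.111)² = 0.0123
δQ/Q = √(0.0448) = 0.212
Q = 57.27, so δQ = 0.212 × 57.27 = 12.1.

12.1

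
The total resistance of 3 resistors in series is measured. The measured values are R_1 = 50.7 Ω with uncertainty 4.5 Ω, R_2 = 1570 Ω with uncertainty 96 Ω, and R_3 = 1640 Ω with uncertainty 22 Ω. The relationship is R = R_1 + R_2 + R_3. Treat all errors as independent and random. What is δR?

Absolute uncertainties add in quadrature for a linear combination:
  (δR_1)² = 20.2;  (δR_2)² = 9220;  (δR_3)² = 484
δR = √(9720) = 98.6 Ω

98.6 Ω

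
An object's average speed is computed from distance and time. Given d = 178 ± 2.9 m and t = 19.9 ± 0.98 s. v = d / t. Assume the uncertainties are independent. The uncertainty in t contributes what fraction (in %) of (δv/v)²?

(δv/v)² = (1·δd/d)² + (-1·δt/t)²
  d term: (1×0.0163)² = 0.000265
  t term: (-1×0.0492)² = 0.00243
Total = 0.00269. Share from t = 0.00243/0.00269 = 0.901.

90.1%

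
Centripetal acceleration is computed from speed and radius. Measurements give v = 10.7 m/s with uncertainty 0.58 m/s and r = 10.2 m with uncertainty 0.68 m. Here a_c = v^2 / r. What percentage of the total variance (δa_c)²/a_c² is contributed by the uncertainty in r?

(δa_c/a_c)² = (2·δv/v)² + (-1·δr/r)²
  v term: (2×0.0542)² = 0.0118
  r term: (-1×0.0667)² = 0.00444
Total = 0.0162. Share from r = 0.00444/0.0162 = 0.274.

27.4%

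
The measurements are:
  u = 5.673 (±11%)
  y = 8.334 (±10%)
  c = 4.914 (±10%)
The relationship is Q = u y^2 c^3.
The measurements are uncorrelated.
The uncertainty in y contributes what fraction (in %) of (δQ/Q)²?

(δQ/Q)² = (1·δu/u)² + (2·δy/y)² + (3·δc/c)²
  u term: (1×0.110)² = 0.0121
  y term: (2×0.100)² = 0.0400
  c term: (3×0.100)² = 0.0900
Total = 0.142. Share from y = 0.0400/0.142 = 0.281.

28.1%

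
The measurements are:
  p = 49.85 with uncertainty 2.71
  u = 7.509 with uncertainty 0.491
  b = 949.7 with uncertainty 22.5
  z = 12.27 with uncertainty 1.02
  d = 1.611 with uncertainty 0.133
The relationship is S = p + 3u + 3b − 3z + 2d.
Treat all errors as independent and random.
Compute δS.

67.6

For a sum/difference, combine absolute errors in quadrature:
  (δp)² = 7.34;  (3·δu)² = 2.17;  (3·δb)² = 4560;  (3·δz)² = 9.36;  (2·δd)² = 0.0708
δS = √(4580) = 67.6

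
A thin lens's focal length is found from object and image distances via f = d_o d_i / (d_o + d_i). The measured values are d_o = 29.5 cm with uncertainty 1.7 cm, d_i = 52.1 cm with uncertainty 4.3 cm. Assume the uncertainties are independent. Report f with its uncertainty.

∂f/∂d_o = (d_i/(d_o+d_i))² = 0.408;  ∂f/∂d_i = (d_o/(d_o+d_i))² = 0.131
δf = √((∂f/∂d_o · δd_o)² + (∂f/∂d_i · δd_i)²) = √(0.480 + 0.316) = 0.892 cm
f = 18.8 cm.

18.8 ± 0.892 cm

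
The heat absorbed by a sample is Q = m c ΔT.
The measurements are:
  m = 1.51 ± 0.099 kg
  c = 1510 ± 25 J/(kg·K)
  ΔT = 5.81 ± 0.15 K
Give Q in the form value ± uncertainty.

Products/powers → add relative errors in quadrature, weighted by exponent:
  (1·δm/m)² = (1×0.0656)² = 0.00430;  (1·δc/c)² = (1×0.0166)² = 0.000274;  (1·δΔT/ΔT)² = (1×0.0258)² = 0.000667
δQ/Q = √(0.00524) = 0.0724
Q = 13200 J, so δQ = 0.0724 × 13200 = 959 J.

13200 ± 959 J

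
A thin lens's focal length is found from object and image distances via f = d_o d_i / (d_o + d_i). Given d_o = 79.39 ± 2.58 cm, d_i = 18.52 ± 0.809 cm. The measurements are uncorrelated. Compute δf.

∂f/∂d_o = (d_i/(d_o+d_i))² = 0.0358;  ∂f/∂d_i = (d_o/(d_o+d_i))² = 0.657
δf = √((∂f/∂d_o · δd_o)² + (∂f/∂d_i · δd_i)²) = √(0.00852 + 0.283) = 0.540 cm

0.540 cm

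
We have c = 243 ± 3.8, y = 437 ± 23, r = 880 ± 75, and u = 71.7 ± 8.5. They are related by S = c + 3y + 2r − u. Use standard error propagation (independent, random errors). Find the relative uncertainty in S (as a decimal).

Sums and differences: (δS)² = Σ (cᵢ δxᵢ)².
  (δc)² = 14.4;  (3·δy)² = 4760;  (2·δr)² = 22500;  (δu)² = 72.2
δS = √(27300) = 165
S = 3240, so δS/S = 165/3240 = 0.0510.

0.0510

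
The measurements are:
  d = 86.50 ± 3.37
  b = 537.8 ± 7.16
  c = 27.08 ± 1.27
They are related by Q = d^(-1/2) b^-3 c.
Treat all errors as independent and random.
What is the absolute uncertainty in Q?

Since Q is a product/quotient, work with relative uncertainties:
  (−½·δd/d)² = (-0.5×0.0390)² = 0.000379;  (-3·δb/b)² = (-3×0.0133)² = 0.00160;  (1·δc/c)² = (1×0.0469)² = 0.00220
δQ/Q = √(0.00417) = 0.0646
Q = 1.872e-08, so δQ = 0.0646 × 1.872e-08 = 1.21e-09.

1.21e-09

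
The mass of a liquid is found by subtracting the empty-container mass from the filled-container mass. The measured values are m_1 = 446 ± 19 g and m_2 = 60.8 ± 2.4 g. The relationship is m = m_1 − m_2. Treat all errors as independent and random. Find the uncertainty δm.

19.2 g

Absolute uncertainties add in quadrature for a linear combination:
  (δm_1)² = 361;  (δm_2)² = 5.76
δm = √(367) = 19.2 g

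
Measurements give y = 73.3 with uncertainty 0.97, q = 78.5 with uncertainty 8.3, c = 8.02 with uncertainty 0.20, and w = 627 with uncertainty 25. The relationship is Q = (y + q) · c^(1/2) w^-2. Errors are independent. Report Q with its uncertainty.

Let u = y + q = 152. δu = √(δy² + δq²) = √(0.941 + 68.9) = 8.36, so δu/u = 0.0550.
Q is then a monomial in u, c, w:
δQ/Q = √((δu/u)² + (½·δc/c)² + (-2·δw/w)²) = √(0.00303 + 0.000155 + 0.00636) = 0.0977
Q = 0.00109, so δQ = 0.0977 × 0.00109 = 0.000107.

0.00109 ± 0.000107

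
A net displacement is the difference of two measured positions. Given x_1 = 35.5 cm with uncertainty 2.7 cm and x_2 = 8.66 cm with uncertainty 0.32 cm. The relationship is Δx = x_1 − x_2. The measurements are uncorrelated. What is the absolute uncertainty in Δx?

2.72 cm

For a sum/difference, combine absolute errors in quadrature:
  (δx_1)² = 7.29;  (δx_2)² = 0.102
δΔx = √(7.39) = 2.72 cm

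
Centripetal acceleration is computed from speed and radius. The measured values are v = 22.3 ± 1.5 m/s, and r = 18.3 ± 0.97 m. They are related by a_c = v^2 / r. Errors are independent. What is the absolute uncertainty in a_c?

3.93 m/s^2

Since a_c is a product/quotient, work with relative uncertainties:
  (2·δv/v)² = (2×0.0673)² = 0.0181;  (-1·δr/r)² = (-1×0.0530)² = 0.00281
δa_c/a_c = √(0.0209) = 0.145
a_c = 27.2 m/s^2, so δa_c = 0.145 × 27.2 = 3.93 m/s^2.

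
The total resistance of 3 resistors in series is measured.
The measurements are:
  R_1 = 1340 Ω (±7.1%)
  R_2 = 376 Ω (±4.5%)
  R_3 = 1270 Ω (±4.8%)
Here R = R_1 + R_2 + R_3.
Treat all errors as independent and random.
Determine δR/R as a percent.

Absolute uncertainties add in quadrature for a linear combination:
  (δR_1)² = 9050;  (δR_2)² = 286;  (δR_3)² = 3720
δR = √(13100) = 114 Ω
R = 2990 Ω, so δR/R = 114/2990 = 0.0383.

3.83%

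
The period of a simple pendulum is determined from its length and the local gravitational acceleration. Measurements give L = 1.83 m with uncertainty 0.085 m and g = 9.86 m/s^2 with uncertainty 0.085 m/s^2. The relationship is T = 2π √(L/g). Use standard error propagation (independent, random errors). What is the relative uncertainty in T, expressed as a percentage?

2.36%

Since T is a product/quotient, work with relative uncertainties:
  (½·δL/L)² = (0.5×0.0464)² = 0.000539;  (−½·δg/g)² = (-0.5×0.00862)² = 1.86e-05
δT/T = √(0.000558) = 0.0236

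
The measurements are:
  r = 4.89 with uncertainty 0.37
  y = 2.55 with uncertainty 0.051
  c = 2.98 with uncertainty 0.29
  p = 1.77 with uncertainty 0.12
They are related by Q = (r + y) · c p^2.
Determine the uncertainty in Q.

Let u = r + y = 7.44. δu = √(δr² + δy²) = √(0.137 + 0.00260) = 0.373, so δu/u = 0.0502.
Q is then a monomial in u, c, p:
δQ/Q = √((δu/u)² + (1·δc/c)² + (2·δp/p)²) = √(0.00252 + 0.00947 + 0.0184) = 0.174
Q = 69.5, so δQ = 0.174 × 69.5 = 12.1.

12.1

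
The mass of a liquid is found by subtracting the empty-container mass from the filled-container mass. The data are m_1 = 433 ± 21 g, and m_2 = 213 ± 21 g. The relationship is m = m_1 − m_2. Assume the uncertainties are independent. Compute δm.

For a sum/difference, combine absolute errors in quadrature:
  (δm_1)² = 441;  (δm_2)² = 441
δm = √(882) = 29.7 g

29.7 g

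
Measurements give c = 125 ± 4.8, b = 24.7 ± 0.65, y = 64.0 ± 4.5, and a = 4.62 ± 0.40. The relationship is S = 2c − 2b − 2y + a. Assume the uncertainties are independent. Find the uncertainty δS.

Each term contributes (cᵢ δxᵢ)² to (δS)²:
  (2·δc)² = 92.2;  (2·δb)² = 1.69;  (2·δy)² = 81.0;  (δa)² = 0.160
δS = √(175) = 13.2

13.2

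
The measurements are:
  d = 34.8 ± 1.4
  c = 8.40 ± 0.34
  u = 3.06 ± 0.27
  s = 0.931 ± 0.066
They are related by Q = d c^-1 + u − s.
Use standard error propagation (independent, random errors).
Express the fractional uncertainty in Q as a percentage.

5.82%

Let p = d·c^-1 = 4.14. δp/p = √((1·δd/d)² + (-1·δc/c)²) = √(0.00162 + 0.00164) = 0.0571, so δp = 0.236.
Q = p + u − s: δQ = √(δp² + δu² + δs²) = √(0.0559 + 0.0729 + 0.00436) = 0.365
Q = 6.27, so δQ/Q = 0.365/6.27 = 0.0582.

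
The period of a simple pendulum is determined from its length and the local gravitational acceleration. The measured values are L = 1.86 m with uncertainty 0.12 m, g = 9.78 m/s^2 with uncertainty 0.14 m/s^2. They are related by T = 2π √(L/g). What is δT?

T is a product of powers, so relative uncertainties combine in quadrature:
  (½·δL/L)² = (0.5×0.0645)² = 0.00104;  (−½·δg/g)² = (-0.5×0.0143)² = 5.12e-05
δT/T = √(0.00109) = 0.0330
T = 2.74 s, so δT = 0.0330 × 2.74 = 0.0905 s.

0.0905 s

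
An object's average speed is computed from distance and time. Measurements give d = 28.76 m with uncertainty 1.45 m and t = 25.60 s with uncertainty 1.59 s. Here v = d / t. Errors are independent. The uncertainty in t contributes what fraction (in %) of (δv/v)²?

60.3%

(δv/v)² = (1·δd/d)² + (-1·δt/t)²
  d term: (1×0.0504)² = 0.00254
  t term: (-1×0.0621)² = 0.00386
Total = 0.00640. Share from t = 0.00386/0.00640 = 0.603.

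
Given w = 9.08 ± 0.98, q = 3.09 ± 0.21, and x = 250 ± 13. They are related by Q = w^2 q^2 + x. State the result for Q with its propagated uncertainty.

1040 ± 201

Let p = w^2·q^2 = 787. δp/p = √((2·δw/w)² + (2·δq/q)²) = √(0.0466 + 0.0185) = 0.255, so δp = 201.
Q = p + x: δQ = √(δp² + δx²) = √(40300 + 169) = 201
Q = 1040.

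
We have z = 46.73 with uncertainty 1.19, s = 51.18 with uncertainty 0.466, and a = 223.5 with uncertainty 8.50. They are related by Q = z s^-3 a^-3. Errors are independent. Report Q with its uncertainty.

(3.122 ± 0.375) × 10^-11

Relative error in a monomial: (δQ/Q)² = Σ (nᵢ · δxᵢ/xᵢ)².
  (1·δz/z)² = (1×0.0255)² = 0.000648;  (-3·δs/s)² = (-3×0.00911)² = 0.000746;  (-3·δa/a)² = (-3×0.0380)² = 0.0130
δQ/Q = √(0.0144) = 0.120
Q = 3.122e-11, so δQ = 0.120 × 3.122e-11 = 3.75e-12.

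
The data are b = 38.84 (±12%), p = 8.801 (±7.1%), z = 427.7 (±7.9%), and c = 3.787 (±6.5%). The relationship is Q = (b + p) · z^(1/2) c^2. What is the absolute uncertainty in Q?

2370

Let u = b + p = 47.64. δu = √(δb² + δp²) = √(21.7 + 0.390) = 4.70, so δu/u = 0.0987.
Q is then a monomial in u, z, c:
δQ/Q = √((δu/u)² + (½·δz/z)² + (2·δc/c)²) = √(0.00974 + 0.00156 + 0.0169) = 0.168
Q = 14130, so δQ = 0.168 × 14130 = 2370.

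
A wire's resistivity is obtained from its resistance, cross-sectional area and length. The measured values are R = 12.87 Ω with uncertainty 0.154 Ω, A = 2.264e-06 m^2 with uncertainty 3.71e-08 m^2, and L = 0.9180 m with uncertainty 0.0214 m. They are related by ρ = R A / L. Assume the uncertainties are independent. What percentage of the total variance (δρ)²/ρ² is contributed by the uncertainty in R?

(δρ/ρ)² = (1·δR/R)² + (1·δA/A)² + (-1·δL/L)²
  R term: (1×0.0120)² = 0.000143
  A term: (1×0.0164)² = 0.000269
  L term: (-1×0.0233)² = 0.000543
Total = 0.000955. Share from R = 0.000143/0.000955 = 0.150.

15.0%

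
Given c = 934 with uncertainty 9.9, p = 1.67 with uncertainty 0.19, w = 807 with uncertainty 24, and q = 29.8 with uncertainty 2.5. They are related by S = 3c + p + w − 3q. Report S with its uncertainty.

3520 ± 38.9

Absolute uncertainties add in quadrature for a linear combination:
  (3·δc)² = 882;  (δp)² = 0.0361;  (δw)² = 576;  (3·δq)² = 56.2
δS = √(1510) = 38.9
S = 3520.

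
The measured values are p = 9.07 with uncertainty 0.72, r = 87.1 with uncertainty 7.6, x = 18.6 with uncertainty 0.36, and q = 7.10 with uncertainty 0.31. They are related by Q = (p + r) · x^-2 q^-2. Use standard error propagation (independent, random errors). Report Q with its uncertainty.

Let u = p + r = 96.2. δu = √(δp² + δr²) = √(0.518 + 57.8) = 7.63, so δu/u = 0.0794.
Q is then a monomial in u, x, q:
δQ/Q = √((δu/u)² + (-2·δx/x)² + (-2·δq/q)²) = √(0.00630 + 0.00150 + 0.00763) = 0.124
Q = 0.00551, so δQ = 0.124 × 0.00551 = 0.000685.

0.00551 ± 0.000685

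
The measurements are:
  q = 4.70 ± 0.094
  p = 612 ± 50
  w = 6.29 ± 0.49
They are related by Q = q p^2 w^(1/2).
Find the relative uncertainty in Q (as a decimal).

0.169

Q is a product of powers, so relative uncertainties combine in quadrature:
  (1·δq/q)² = (1×0.0200)² = 0.000400;  (2·δp/p)² = (2×0.0817)² = 0.0267;  (½·δw/w)² = (0.5×0.0779)² = 0.00152
δQ/Q = √(0.0286) = 0.169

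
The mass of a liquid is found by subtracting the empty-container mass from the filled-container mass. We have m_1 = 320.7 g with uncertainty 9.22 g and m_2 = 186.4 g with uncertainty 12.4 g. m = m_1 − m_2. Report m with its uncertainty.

134.3 ± 15.5 g

Each term contributes (cᵢ δxᵢ)² to (δm)²:
  (δm_1)² = 85.0;  (δm_2)² = 154
δm = √(239) = 15.5 g
m = 134.3 g.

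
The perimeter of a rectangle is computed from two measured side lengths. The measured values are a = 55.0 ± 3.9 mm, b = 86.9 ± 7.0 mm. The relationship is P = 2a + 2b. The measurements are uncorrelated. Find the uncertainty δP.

Absolute uncertainties add in quadrature for a linear combination:
  (2·δa)² = 60.8;  (2·δb)² = 196
δP = √(257) = 16.0 mm

16.0 mm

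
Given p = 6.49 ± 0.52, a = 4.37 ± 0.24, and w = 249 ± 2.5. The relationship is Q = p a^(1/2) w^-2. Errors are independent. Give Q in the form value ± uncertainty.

(2.19 ± 0.190) × 10^-4

Relative error in a monomial: (δQ/Q)² = Σ (nᵢ · δxᵢ/xᵢ)².
  (1·δp/p)² = (1×0.0801)² = 0.00642;  (½·δa/a)² = (0.5×0.0549)² = 0.000754;  (-2·δw/w)² = (-2×0.0100)² = 0.000403
δQ/Q = √(0.00758) = 0.0870
Q = 0.000219, so δQ = 0.0870 × 0.000219 = 1.9e-05.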